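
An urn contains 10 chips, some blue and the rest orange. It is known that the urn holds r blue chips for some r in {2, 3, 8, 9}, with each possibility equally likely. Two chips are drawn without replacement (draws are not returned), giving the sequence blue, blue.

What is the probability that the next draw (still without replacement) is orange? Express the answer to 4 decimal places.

For each hypothesis, P(data | H) works out to: P(data | r = 2) = (2/10)(1/9) = 1/45; P(data | r = 3) = (3/10)(2/9) = 1/15; P(data | r = 8) = (8/10)(7/9) = 28/45; P(data | r = 9) = (9/10)(8/9) = 4/5.
Multiplying each by its prior: 1/4 · 1/45 = 1/180, 1/4 · 1/15 = 1/60, 1/4 · 28/45 = 7/45, 1/4 · 4/5 = 1/5; with total 17/45.
Dividing through by the total gives posterior P(r = 2 | data) = 1/68, P(r = 3 | data) = 3/68, P(r = 8 | data) = 7/17, P(r = 9 | data) = 9/17.
So P(orange next | data) = Σ P(orange next | H) P(H | data) = (1)(1/68) + (7/8)(3/68) + (1/4)(7/17) + (1/8)(9/17) = 121/544.

0.2224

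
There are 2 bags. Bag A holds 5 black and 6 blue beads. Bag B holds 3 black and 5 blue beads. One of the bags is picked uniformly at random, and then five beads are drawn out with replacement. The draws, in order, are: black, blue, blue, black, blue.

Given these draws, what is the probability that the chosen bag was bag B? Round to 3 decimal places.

0.506

For each hypothesis, P(data | H) works out to: P(data | bag A) = (5/11)(6/11)(6/11)(5/11)(6/11) = 0.03353; P(data | bag B) = (3/8)(5/8)(5/8)(3/8)(5/8) = 0.034332.
Multiplying each by its prior: 1/2 · 0.03353 = 0.016765, 1/2 · 0.034332 = 0.017166; these sum to 0.033931.
By Bayes' rule, P(bag B | data) = (0.017166) / (0.033931) = 0.50591.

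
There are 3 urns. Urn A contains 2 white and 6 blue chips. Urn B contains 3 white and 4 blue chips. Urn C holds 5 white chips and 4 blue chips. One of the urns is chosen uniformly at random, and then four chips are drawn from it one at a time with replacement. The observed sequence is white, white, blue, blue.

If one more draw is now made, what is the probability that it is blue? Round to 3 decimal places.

0.562

Compute the likelihood of the observed sequence for each case: P(data | urn A) = (2/8)(2/8)(6/8)(6/8) = 0.035156; P(data | urn B) = (3/7)(3/7)(4/7)(4/7) = 0.059975; P(data | urn C) = (5/9)(5/9)(4/9)(4/9) = 0.060966.
The prior-weighted likelihoods are 1/3 · 0.035156 = 0.011719, 1/3 · 0.059975 = 0.019992, 1/3 · 0.060966 = 0.020322; with total 0.052033.
The posterior is then P(urn A | data) = 0.22522, P(urn B | data) = 0.38421, P(urn C | data) = 0.39057.
So P(blue next | data) = Σ P(blue next | H) P(H | data) = (3/4)(0.22522) + (4/7)(0.38421) + (4/9)(0.39057) = 0.56205.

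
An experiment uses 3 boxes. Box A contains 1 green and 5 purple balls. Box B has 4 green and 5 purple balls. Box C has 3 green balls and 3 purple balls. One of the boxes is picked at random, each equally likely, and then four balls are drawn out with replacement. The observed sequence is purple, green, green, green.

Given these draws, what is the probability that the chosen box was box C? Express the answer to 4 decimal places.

0.5429

The likelihood of the observed sequence under each hypothesis: P(data | box A) = (5/6)(1/6)(1/6)(1/6) = 0.003858; P(data | box B) = (5/9)(4/9)(4/9)(4/9) = 0.048773; P(data | box C) = (3/6)(3/6)(3/6)(3/6) = 0.0625.
Weighting by the prior gives 1/3 · 0.003858 = 0.001286, 1/3 · 0.048773 = 0.016258, 1/3 · 0.0625 = 0.020833; summing to 0.038377.
So P(box C | data) = (0.020833) / (0.038377) = 0.54286.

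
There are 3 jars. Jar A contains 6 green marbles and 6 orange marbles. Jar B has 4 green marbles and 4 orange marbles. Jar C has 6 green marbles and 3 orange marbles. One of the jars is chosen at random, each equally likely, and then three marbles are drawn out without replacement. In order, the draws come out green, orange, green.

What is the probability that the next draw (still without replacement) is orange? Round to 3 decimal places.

0.483

The likelihood of the observed sequence under each hypothesis: P(data | jar A) = (6/12)(6/11)(5/10) = 3/22; P(data | jar B) = (4/8)(4/7)(3/6) = 1/7; P(data | jar C) = (6/9)(3/8)(5/7) = 5/28.
Multiplying each by its prior: 1/3 · 3/22 = 1/22, 1/3 · 1/7 = 1/21, 1/3 · 5/28 = 5/84; summing to 47/308.
Dividing through by the total gives posterior P(jar A | data) = 0.29787, P(jar B | data) = 0.31206, P(jar C | data) = 0.39007.
The predictive probability is P(orange next | data) = (5/9)(0.29787) + (3/5)(0.31206) + (1/3)(0.39007) = 0.48274.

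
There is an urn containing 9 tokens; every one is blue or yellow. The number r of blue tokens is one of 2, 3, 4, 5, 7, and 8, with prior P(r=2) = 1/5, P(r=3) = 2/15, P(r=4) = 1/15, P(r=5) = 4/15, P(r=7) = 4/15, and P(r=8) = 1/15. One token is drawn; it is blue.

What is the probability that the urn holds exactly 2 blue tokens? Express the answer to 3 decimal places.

0.083

The likelihood of this draw under each hypothesis: P(data | r = 2) = (2/9) = 2/9; P(data | r = 3) = (3/9) = 1/3; P(data | r = 4) = (4/9) = 4/9; P(data | r = 5) = (5/9) = 5/9; P(data | r = 7) = (7/9) = 7/9; P(data | r = 8) = (8/9) = 8/9.
Weighting by the prior gives 1/5 · 2/9 = 2/45, 2/15 · 1/3 = 2/45, 1/15 · 4/9 = 4/135, 4/15 · 5/9 = 4/27, 4/15 · 7/9 = 28/135, 1/15 · 8/9 = 8/135; summing to 8/15.
By Bayes' rule, P(r = 2 | data) = (2/45) / (8/15) = 1/12.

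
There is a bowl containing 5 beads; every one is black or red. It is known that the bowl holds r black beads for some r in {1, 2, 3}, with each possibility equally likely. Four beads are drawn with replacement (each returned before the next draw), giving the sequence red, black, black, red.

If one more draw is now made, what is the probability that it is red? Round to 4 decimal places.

0.5545

For each hypothesis, P(data | H) works out to: P(data | r = 1) = (4/5)(1/5)(1/5)(4/5) = 0.0256; P(data | r = 2) = (3/5)(2/5)(2/5)(3/5) = 0.0576; P(data | r = 3) = (2/5)(3/5)(3/5)(2/5) = 0.0576.
The prior-weighted likelihoods are 1/3 · 0.0256 = 0.0085333, 1/3 · 0.0576 = 0.0192, 1/3 · 0.0576 = 0.0192; with total 0.046933.
Normalising, the posterior is P(r = 1 | data) = 0.18182, P(r = 2 | data) = 0.40909, P(r = 3 | data) = 0.40909.
The predictive probability is P(red next | data) = (4/5)(0.18182) + (3/5)(0.40909) + (2/5)(0.40909) = 0.55455.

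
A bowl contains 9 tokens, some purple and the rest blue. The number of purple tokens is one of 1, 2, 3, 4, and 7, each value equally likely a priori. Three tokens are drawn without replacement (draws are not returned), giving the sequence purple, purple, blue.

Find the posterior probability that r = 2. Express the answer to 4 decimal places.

0.0722

Compute the likelihood of the observed sequence for each case: P(data | r = 1) = (1/9)(0/8) = 0; P(data | r = 2) = (2/9)(1/8)(7/7) = 0.027778; P(data | r = 3) = (3/9)(2/8)(6/7) = 0.071429; P(data | r = 4) = (4/9)(3/8)(5/7) = 0.11905; P(data | r = 7) = (7/9)(6/8)(2/7) = 0.16667.
Multiplying each by its prior: 1/5 · 0 = 0, 1/5 · 0.027778 = 0.0055556, 1/5 · 0.071429 = 0.014286, 1/5 · 0.11905 = 0.02381, 1/5 · 0.16667 = 0.033333; with total 0.076984.
Hence P(r = 2 | data) = (0.0055556) / (0.076984) = 0.072165.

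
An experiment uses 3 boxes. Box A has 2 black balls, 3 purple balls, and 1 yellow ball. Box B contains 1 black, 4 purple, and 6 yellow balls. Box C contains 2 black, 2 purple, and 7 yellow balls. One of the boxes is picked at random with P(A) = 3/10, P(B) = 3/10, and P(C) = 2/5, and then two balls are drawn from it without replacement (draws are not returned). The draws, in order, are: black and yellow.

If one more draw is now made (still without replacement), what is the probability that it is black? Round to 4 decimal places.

0.1221

Under each hypothesis, the probability of the observed sequence is: P(data | box A) = (2/6)(1/5) = 1/15; P(data | box B) = (1/11)(6/10) = 3/55; P(data | box C) = (2/11)(7/10) = 7/55.
Multiplying each by its prior: 3/10 · 1/15 = 1/50, 3/10 · 3/55 = 9/550, 2/5 · 7/55 = 14/275; summing to 24/275.
The posterior is then P(box A | data) = 0.22917, P(box B | data) = 0.1875, P(box C | data) = 0.58333.
Averaging over the posterior, P(black next | data) = (1/4)(0.22917) + (0)(0.1875) + (1/9)(0.58333) = 0.12211.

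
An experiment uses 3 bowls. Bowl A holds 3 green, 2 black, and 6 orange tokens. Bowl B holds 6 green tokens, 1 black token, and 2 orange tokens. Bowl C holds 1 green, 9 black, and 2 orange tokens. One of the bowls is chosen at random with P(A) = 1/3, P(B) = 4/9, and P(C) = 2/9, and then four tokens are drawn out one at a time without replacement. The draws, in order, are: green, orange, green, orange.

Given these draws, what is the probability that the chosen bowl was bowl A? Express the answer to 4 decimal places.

For each hypothesis, P(data | H) works out to: P(data | bowl A) = (3/11)(6/10)(2/9)(5/8) = 0.022727; P(data | bowl B) = (6/9)(2/8)(5/7)(1/6) = 0.019841; P(data | bowl C) = (1/12)(2/11)(0/10) = 0.
Weighting by the prior gives 1/3 · 0.022727 = 0.0075758, 4/9 · 0.019841 = 0.0088183, 2/9 · 0 = 0; these sum to 0.016394.
Therefore the posterior P(bowl A | data) = (0.0075758) / (0.016394) = 0.4621.

0.4621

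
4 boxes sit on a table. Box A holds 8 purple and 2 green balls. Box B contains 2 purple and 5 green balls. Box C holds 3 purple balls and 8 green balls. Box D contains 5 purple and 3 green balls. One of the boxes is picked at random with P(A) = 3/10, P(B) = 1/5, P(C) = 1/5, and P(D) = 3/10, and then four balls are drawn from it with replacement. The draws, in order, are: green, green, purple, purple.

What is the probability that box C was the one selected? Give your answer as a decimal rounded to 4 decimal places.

0.1950

Under each hypothesis, the probability of the observed sequence is: P(data | box A) = (2/10)(2/10)(8/10)(8/10) = 0.0256; P(data | box B) = (5/7)(5/7)(2/7)(2/7) = 0.041649; P(data | box C) = (8/11)(8/11)(3/11)(3/11) = 0.039342; P(data | box D) = (3/8)(3/8)(5/8)(5/8) = 0.054932.
Multiplying each by its prior: 3/10 · 0.0256 = 0.00768, 1/5 · 0.041649 = 0.0083299, 1/5 · 0.039342 = 0.0078683, 3/10 · 0.054932 = 0.016479; with total 0.040358.
So P(box C | data) = (0.0078683) / (0.040358) = 0.19496.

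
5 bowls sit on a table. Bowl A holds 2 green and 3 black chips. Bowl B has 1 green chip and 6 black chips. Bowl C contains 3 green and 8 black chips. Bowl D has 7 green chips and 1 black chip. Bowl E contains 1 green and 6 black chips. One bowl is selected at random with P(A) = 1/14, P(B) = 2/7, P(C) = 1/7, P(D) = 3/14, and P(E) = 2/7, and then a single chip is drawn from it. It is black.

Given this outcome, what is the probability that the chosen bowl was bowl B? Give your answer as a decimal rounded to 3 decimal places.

0.369

Compute the likelihood of this draw for each case: P(data | bowl A) = (3/5) = 0.6; P(data | bowl B) = (6/7) = 0.85714; P(data | bowl C) = (8/11) = 0.72727; P(data | bowl D) = (1/8) = 0.125; P(data | bowl E) = (6/7) = 0.85714.
Weighting by the prior gives 1/14 · 0.6 = 0.042857, 2/7 · 0.85714 = 0.2449, 1/7 · 0.72727 = 0.1039, 3/14 · 0.125 = 0.026786, 2/7 · 0.85714 = 0.2449; with total 0.66333.
Hence P(bowl B | data) = (0.2449) / (0.66333) = 0.36919.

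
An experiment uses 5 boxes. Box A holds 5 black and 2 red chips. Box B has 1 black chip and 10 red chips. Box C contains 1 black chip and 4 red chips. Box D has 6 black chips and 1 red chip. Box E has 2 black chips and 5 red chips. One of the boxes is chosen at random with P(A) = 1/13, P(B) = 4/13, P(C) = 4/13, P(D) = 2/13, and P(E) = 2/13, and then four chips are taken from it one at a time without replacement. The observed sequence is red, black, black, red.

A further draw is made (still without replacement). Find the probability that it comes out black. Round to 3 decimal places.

0.333

Under each hypothesis, the probability of the observed sequence is: P(data | box A) = (2/7)(5/6)(4/5)(1/4) = 1/21; P(data | box B) = (10/11)(1/10)(0/9) = 0; P(data | box C) = (4/5)(1/4)(0/3) = 0; P(data | box D) = (1/7)(6/6)(5/5)(0/4) = 0; P(data | box E) = (5/7)(2/6)(1/5)(4/4) = 1/21.
The prior-weighted likelihoods are 1/13 · 1/21 = 1/273, 4/13 · 0 = 0, 4/13 · 0 = 0, 2/13 · 0 = 0, 2/13 · 1/21 = 2/273; with total 1/91.
Normalising, the posterior is P(box A | data) = 1/3, P(box B | data) = 0, P(box C | data) = 0, P(box D | data) = 0, P(box E | data) = 2/3.
The predictive probability is P(black next | data) = (1)(1/3) + (0)(2/3) = 1/3.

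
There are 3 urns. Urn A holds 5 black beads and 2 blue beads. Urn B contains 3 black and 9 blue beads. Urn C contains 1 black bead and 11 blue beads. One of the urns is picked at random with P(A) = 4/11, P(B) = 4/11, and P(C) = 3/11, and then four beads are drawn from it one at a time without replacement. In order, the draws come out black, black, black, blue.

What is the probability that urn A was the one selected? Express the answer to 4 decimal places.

0.9692

Compute the likelihood of the observed sequence for each case: P(data | urn A) = (5/7)(4/6)(3/5)(2/4) = 0.14286; P(data | urn B) = (3/12)(2/11)(1/10)(9/9) = 0.0045455; P(data | urn C) = (1/12)(0/11) = 0.
Weighting by the prior gives 4/11 · 0.14286 = 0.051948, 4/11 · 0.0045455 = 0.0016529, 3/11 · 0 = 0; with total 0.053601.
By Bayes' rule, P(urn A | data) = (0.051948) / (0.053601) = 0.96916.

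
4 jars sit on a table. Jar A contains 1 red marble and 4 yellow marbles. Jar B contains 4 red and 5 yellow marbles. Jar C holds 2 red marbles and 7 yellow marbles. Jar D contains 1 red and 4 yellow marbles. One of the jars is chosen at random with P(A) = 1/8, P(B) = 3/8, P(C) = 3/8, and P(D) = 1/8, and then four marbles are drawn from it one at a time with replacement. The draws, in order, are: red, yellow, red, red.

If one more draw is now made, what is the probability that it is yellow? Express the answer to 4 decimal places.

0.6033

The likelihood of the observed sequence under each hypothesis: P(data | jar A) = (1/5)(4/5)(1/5)(1/5) = 0.0064; P(data | jar B) = (4/9)(5/9)(4/9)(4/9) = 0.048773; P(data | jar C) = (2/9)(7/9)(2/9)(2/9) = 0.0085353; P(data | jar D) = (1/5)(4/5)(1/5)(1/5) = 0.0064.
Weighting by the prior gives 1/8 · 0.0064 = 0.0008, 3/8 · 0.048773 = 0.01829, 3/8 · 0.0085353 = 0.0032007, 1/8 · 0.0064 = 0.0008; summing to 0.023091.
Normalising, the posterior is P(jar A | data) = 0.034646, P(jar B | data) = 0.79209, P(jar C | data) = 0.13862, P(jar D | data) = 0.034646.
Averaging over the posterior, P(yellow next | data) = (4/5)(0.034646) + (5/9)(0.79209) + (7/9)(0.13862) + (4/5)(0.034646) = 0.6033.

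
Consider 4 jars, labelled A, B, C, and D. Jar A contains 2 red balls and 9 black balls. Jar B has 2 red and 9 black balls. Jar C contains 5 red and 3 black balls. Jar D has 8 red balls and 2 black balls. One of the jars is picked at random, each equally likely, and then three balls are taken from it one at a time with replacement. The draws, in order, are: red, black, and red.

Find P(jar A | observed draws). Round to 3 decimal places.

The likelihood of the observed sequence under each hypothesis: P(data | jar A) = (2/11)(9/11)(2/11) = 0.027047; P(data | jar B) = (2/11)(9/11)(2/11) = 0.027047; P(data | jar C) = (5/8)(3/8)(5/8) = 0.14648; P(data | jar D) = (8/10)(2/10)(8/10) = 0.128.
Weighting by the prior gives 1/4 · 0.027047 = 0.0067618, 1/4 · 0.027047 = 0.0067618, 1/4 · 0.14648 = 0.036621, 1/4 · 0.128 = 0.032; these sum to 0.082145.
By Bayes' rule, P(jar A | data) = (0.0067618) / (0.082145) = 0.082316.

0.082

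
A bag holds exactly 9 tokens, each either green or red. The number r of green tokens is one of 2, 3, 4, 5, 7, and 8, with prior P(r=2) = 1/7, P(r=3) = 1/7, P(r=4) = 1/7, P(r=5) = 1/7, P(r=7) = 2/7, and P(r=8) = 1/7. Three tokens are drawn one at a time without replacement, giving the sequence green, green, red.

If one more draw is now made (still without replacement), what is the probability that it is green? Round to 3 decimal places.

0.633

The likelihood of the observed sequence under each hypothesis: P(data | r = 2) = (2/9)(1/8)(7/7) = 1/36; P(data | r = 3) = (3/9)(2/8)(6/7) = 1/14; P(data | r = 4) = (4/9)(3/8)(5/7) = 5/42; P(data | r = 5) = (5/9)(4/8)(4/7) = 10/63; P(data | r = 7) = (7/9)(6/8)(2/7) = 1/6; P(data | r = 8) = (8/9)(7/8)(1/7) = 1/9.
Multiplying each by its prior: 1/7 · 1/36 = 1/252, 1/7 · 1/14 = 1/98, 1/7 · 5/42 = 5/294, 1/7 · 10/63 = 10/441, 2/7 · 1/6 = 1/21, 1/7 · 1/9 = 1/63; these sum to 23/196.
Dividing through by the total gives posterior P(r = 2 | data) = 7/207, P(r = 3 | data) = 2/23, P(r = 4 | data) = 10/69, P(r = 5 | data) = 40/207, P(r = 7 | data) = 28/69, P(r = 8 | data) = 28/207.
The predictive probability is P(green next | data) = (0)(7/207) + (1/6)(2/23) + (1/3)(10/69) + (1/2)(40/207) + (5/6)(28/69) + (1)(28/207) = 131/207.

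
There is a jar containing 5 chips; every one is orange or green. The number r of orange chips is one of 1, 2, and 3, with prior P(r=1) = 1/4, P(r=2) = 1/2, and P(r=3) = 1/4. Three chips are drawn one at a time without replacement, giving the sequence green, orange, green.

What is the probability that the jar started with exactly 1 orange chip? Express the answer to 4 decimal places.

0.2857

The likelihood of the observed sequence under each hypothesis: P(data | r = 1) = (4/5)(1/4)(3/3) = 1/5; P(data | r = 2) = (3/5)(2/4)(2/3) = 1/5; P(data | r = 3) = (2/5)(3/4)(1/3) = 1/10.
Weighting by the prior gives 1/4 · 1/5 = 1/20, 1/2 · 1/5 = 1/10, 1/4 · 1/10 = 1/40; summing to 7/40.
So P(r = 1 | data) = (1/20) / (7/40) = 2/7.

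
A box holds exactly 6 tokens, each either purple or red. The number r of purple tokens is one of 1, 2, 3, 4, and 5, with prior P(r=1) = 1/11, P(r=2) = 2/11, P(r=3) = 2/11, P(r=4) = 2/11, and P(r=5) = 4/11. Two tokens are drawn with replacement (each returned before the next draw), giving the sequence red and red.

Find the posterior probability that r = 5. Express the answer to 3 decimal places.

Under each hypothesis, the probability of the observed sequence is: P(data | r = 1) = (5/6)(5/6) = 25/36; P(data | r = 2) = (4/6)(4/6) = 4/9; P(data | r = 3) = (3/6)(3/6) = 1/4; P(data | r = 4) = (2/6)(2/6) = 1/9; P(data | r = 5) = (1/6)(1/6) = 1/36.
Weighting by the prior gives 1/11 · 25/36 = 25/396, 2/11 · 4/9 = 8/99, 2/11 · 1/4 = 1/22, 2/11 · 1/9 = 2/99, 4/11 · 1/36 = 1/99; summing to 29/132.
So P(r = 5 | data) = (1/99) / (29/132) = 4/87.

0.046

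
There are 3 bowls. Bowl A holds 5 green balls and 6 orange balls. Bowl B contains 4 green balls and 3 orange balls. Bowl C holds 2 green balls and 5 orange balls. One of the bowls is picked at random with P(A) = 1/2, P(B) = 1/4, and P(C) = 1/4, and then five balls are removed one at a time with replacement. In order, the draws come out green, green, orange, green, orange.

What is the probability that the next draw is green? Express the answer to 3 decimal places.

Under each hypothesis, the probability of the observed sequence is: P(data | bowl A) = (5/11)(5/11)(6/11)(5/11)(6/11) = 0.027941; P(data | bowl B) = (4/7)(4/7)(3/7)(4/7)(3/7) = 0.034271; P(data | bowl C) = (2/7)(2/7)(5/7)(2/7)(5/7) = 0.0119.
Multiplying each by its prior: 1/2 · 0.027941 = 0.013971, 1/4 · 0.034271 = 0.0085679, 1/4 · 0.0119 = 0.002975; summing to 0.025514.
Normalising, the posterior is P(bowl A | data) = 0.54758, P(bowl B | data) = 0.33582, P(bowl C | data) = 0.1166.
Averaging over the posterior, P(green next | data) = (5/11)(0.54758) + (4/7)(0.33582) + (2/7)(0.1166) = 0.47411.

0.474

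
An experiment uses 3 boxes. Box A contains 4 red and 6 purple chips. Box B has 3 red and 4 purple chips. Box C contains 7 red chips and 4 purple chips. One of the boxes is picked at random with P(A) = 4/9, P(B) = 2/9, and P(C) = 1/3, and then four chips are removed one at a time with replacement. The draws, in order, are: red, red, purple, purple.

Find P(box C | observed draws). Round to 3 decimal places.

Under each hypothesis, the probability of the observed sequence is: P(data | box A) = (4/10)(4/10)(6/10)(6/10) = 0.0576; P(data | box B) = (3/7)(3/7)(4/7)(4/7) = 0.059975; P(data | box C) = (7/11)(7/11)(4/11)(4/11) = 0.053548.
Multiplying each by its prior: 4/9 · 0.0576 = 0.0256, 2/9 · 0.059975 = 0.013328, 1/3 · 0.053548 = 0.017849; these sum to 0.056777.
So P(box C | data) = (0.017849) / (0.056777) = 0.31438.

0.314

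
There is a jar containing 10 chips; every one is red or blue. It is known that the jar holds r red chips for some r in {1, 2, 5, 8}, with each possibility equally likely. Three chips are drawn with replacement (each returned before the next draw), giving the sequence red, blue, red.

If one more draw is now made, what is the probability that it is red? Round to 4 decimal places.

Compute the likelihood of the observed sequence for each case: P(data | r = 1) = (1/10)(9/10)(1/10) = 0.009; P(data | r = 2) = (2/10)(8/10)(2/10) = 0.032; P(data | r = 5) = (5/10)(5/10)(5/10) = 0.125; P(data | r = 8) = (8/10)(2/10)(8/10) = 0.128.
The prior-weighted likelihoods are 1/4 · 0.009 = 0.00225, 1/4 · 0.032 = 0.008, 1/4 · 0.125 = 0.03125, 1/4 · 0.128 = 0.032; summing to 0.0735.
Dividing through by the total gives posterior P(r = 1 | data) = 0.030612, P(r = 2 | data) = 0.10884, P(r = 5 | data) = 0.42517, P(r = 8 | data) = 0.43537.
So P(red next | data) = Σ P(red next | H) P(H | data) = (1/10)(0.030612) + (1/5)(0.10884) + (1/2)(0.42517) + (4/5)(0.43537) = 0.58571.

0.5857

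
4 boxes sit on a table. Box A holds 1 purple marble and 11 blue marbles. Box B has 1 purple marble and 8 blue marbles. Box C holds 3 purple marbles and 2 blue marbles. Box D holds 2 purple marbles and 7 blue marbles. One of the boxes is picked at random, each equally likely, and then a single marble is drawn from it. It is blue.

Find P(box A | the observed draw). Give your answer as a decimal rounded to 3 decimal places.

Compute the likelihood of this draw for each case: P(data | box A) = (11/12) = 11/12; P(data | box B) = (8/9) = 8/9; P(data | box C) = (2/5) = 2/5; P(data | box D) = (7/9) = 7/9.
Multiplying each by its prior: 1/4 · 11/12 = 11/48, 1/4 · 8/9 = 2/9, 1/4 · 2/5 = 1/10, 1/4 · 7/9 = 7/36; with total 179/240.
Hence P(box A | data) = (11/48) / (179/240) = 55/179.

0.307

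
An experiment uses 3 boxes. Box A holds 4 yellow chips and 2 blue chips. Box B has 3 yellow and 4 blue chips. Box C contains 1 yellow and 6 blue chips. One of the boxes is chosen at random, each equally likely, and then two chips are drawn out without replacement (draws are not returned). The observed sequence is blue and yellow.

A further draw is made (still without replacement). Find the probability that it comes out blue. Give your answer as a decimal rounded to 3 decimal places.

For each hypothesis, P(data | H) works out to: P(data | box A) = (2/6)(4/5) = 4/15; P(data | box B) = (4/7)(3/6) = 2/7; P(data | box C) = (6/7)(1/6) = 1/7.
Weighting by the prior gives 1/3 · 4/15 = 4/45, 1/3 · 2/7 = 2/21, 1/3 · 1/7 = 1/21; with total 73/315.
Dividing through by the total gives posterior P(box A | data) = 28/73, P(box B | data) = 30/73, P(box C | data) = 15/73.
Averaging over the posterior, P(blue next | data) = (1/4)(28/73) + (3/5)(30/73) + (1)(15/73) = 40/73.

0.548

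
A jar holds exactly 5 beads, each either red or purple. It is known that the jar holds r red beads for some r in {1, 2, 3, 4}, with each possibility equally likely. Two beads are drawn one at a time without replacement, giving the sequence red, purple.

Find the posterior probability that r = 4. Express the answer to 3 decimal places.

0.200

Compute the likelihood of the observed sequence for each case: P(data | r = 1) = (1/5)(4/4) = 1/5; P(data | r = 2) = (2/5)(3/4) = 3/10; P(data | r = 3) = (3/5)(2/4) = 3/10; P(data | r = 4) = (4/5)(1/4) = 1/5.
Weighting by the prior gives 1/4 · 1/5 = 1/20, 1/4 · 3/10 = 3/40, 1/4 · 3/10 = 3/40, 1/4 · 1/5 = 1/20; with total 1/4.
Hence P(r = 4 | data) = (1/20) / (1/4) = 1/5.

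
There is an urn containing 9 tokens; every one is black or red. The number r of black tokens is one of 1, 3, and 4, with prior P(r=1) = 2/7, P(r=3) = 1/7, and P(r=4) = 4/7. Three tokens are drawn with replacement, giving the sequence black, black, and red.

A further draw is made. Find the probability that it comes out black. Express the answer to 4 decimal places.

0.4154

Compute the likelihood of the observed sequence for each case: P(data | r = 1) = (1/9)(1/9)(8/9) = 0.010974; P(data | r = 3) = (3/9)(3/9)(6/9) = 0.074074; P(data | r = 4) = (4/9)(4/9)(5/9) = 0.10974.
The prior-weighted likelihoods are 2/7 · 0.010974 = 0.0031354, 1/7 · 0.074074 = 0.010582, 4/7 · 0.10974 = 0.062708; with total 0.076426.
The posterior is then P(r = 1 | data) = 0.041026, P(r = 3 | data) = 0.13846, P(r = 4 | data) = 0.82051.
Averaging over the posterior, P(black next | data) = (1/9)(0.041026) + (1/3)(0.13846) + (4/9)(0.82051) = 0.41538.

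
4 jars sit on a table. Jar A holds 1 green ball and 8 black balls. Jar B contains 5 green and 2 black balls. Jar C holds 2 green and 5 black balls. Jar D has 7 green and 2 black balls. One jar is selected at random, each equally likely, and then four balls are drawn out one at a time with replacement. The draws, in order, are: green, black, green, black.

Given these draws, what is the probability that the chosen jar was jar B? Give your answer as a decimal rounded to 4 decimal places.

Under each hypothesis, the probability of the observed sequence is: P(data | jar A) = (1/9)(8/9)(1/9)(8/9) = 0.0097546; P(data | jar B) = (5/7)(2/7)(5/7)(2/7) = 0.041649; P(data | jar C) = (2/7)(5/7)(2/7)(5/7) = 0.041649; P(data | jar D) = (7/9)(2/9)(7/9)(2/9) = 0.029873.
Weighting by the prior gives 1/4 · 0.0097546 = 0.0024387, 1/4 · 0.041649 = 0.010412, 1/4 · 0.041649 = 0.010412, 1/4 · 0.029873 = 0.0074684; with total 0.030732.
By Bayes' rule, P(jar B | data) = (0.010412) / (0.030732) = 0.33881.

0.3388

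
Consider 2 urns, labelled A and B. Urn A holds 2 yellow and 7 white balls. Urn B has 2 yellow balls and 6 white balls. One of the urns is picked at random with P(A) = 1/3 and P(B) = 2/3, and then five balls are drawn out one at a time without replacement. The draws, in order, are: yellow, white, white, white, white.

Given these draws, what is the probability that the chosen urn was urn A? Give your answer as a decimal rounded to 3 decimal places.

0.341

Under each hypothesis, the probability of the observed sequence is: P(data | urn A) = (2/9)(7/8)(6/7)(5/6)(4/5) = 1/9; P(data | urn B) = (2/8)(6/7)(5/6)(4/5)(3/4) = 3/28.
The prior-weighted likelihoods are 1/3 · 1/9 = 1/27, 2/3 · 3/28 = 1/14; these sum to 41/378.
So P(urn A | data) = (1/27) / (41/378) = 14/41.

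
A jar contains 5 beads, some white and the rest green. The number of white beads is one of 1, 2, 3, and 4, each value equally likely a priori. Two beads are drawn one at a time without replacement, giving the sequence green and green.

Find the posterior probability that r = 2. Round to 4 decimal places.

Compute the likelihood of the observed sequence for each case: P(data | r = 1) = (4/5)(3/4) = 3/5; P(data | r = 2) = (3/5)(2/4) = 3/10; P(data | r = 3) = (2/5)(1/4) = 1/10; P(data | r = 4) = (1/5)(0/4) = 0.
Multiplying each by its prior: 1/4 · 3/5 = 3/20, 1/4 · 3/10 = 3/40, 1/4 · 1/10 = 1/40, 1/4 · 0 = 0; summing to 1/4.
By Bayes' rule, P(r = 2 | data) = (3/40) / (1/4) = 3/10.

0.3000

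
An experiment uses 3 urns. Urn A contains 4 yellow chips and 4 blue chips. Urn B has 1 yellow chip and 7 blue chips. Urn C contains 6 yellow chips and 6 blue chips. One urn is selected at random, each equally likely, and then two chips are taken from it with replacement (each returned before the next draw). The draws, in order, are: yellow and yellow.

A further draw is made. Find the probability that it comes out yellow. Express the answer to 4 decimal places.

The likelihood of the observed sequence under each hypothesis: P(data | urn A) = (4/8)(4/8) = 1/4; P(data | urn B) = (1/8)(1/8) = 1/64; P(data | urn C) = (6/12)(6/12) = 1/4.
Weighting by the prior gives 1/3 · 1/4 = 1/12, 1/3 · 1/64 = 1/192, 1/3 · 1/4 = 1/12; these sum to 11/64.
The posterior is then P(urn A | data) = 16/33, P(urn B | data) = 1/33, P(urn C | data) = 16/33.
The predictive probability is P(yellow next | data) = (1/2)(16/33) + (1/8)(1/33) + (1/2)(16/33) = 43/88.

0.4886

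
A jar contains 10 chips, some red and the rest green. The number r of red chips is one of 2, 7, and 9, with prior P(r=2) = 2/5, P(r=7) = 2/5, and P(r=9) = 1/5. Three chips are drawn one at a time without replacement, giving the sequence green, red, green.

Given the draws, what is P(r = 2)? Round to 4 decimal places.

The likelihood of the observed sequence under each hypothesis: P(data | r = 2) = (8/10)(2/9)(7/8) = 7/45; P(data | r = 7) = (3/10)(7/9)(2/8) = 7/120; P(data | r = 9) = (1/10)(9/9)(0/8) = 0.
The prior-weighted likelihoods are 2/5 · 7/45 = 14/225, 2/5 · 7/120 = 7/300, 1/5 · 0 = 0; with total 77/900.
Therefore the posterior P(r = 2 | data) = (14/225) / (77/900) = 8/11.

0.7273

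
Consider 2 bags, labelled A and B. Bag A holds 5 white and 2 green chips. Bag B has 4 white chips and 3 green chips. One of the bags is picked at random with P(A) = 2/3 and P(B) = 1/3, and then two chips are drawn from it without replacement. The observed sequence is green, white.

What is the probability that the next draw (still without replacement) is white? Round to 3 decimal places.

The likelihood of the observed sequence under each hypothesis: P(data | bag A) = (2/7)(5/6) = 5/21; P(data | bag B) = (3/7)(4/6) = 2/7.
Weighting by the prior gives 2/3 · 5/21 = 10/63, 1/3 · 2/7 = 2/21; these sum to 16/63.
The posterior is then P(bag A | data) = 5/8, P(bag B | data) = 3/8.
So P(white next | data) = Σ P(white next | H) P(H | data) = (4/5)(5/8) + (3/5)(3/8) = 29/40.

0.725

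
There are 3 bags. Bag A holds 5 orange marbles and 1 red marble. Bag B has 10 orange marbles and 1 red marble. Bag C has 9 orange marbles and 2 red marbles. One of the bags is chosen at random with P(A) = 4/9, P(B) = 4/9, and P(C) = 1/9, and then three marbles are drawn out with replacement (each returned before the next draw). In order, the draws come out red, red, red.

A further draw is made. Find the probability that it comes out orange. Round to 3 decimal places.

0.838

Compute the likelihood of the observed sequence for each case: P(data | bag A) = (1/6)(1/6)(1/6) = 0.0046296; P(data | bag B) = (1/11)(1/11)(1/11) = 0.00075131; P(data | bag C) = (2/11)(2/11)(2/11) = 0.0060105.
The prior-weighted likelihoods are 4/9 · 0.0046296 = 0.0020576, 4/9 · 0.00075131 = 0.00033392, 1/9 · 0.0060105 = 0.00066784; these sum to 0.0030594.
Dividing through by the total gives posterior P(bag A | data) = 0.67256, P(bag B | data) = 0.10915, P(bag C | data) = 0.21829.
Averaging over the posterior, P(orange next | data) = (5/6)(0.67256) + (10/11)(0.10915) + (9/11)(0.21829) = 0.83829.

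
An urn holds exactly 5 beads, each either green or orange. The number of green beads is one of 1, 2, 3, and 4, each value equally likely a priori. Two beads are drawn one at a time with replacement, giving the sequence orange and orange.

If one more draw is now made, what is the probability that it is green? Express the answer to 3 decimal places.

Under each hypothesis, the probability of the observed sequence is: P(data | r = 1) = (4/5)(4/5) = 16/25; P(data | r = 2) = (3/5)(3/5) = 9/25; P(data | r = 3) = (2/5)(2/5) = 4/25; P(data | r = 4) = (1/5)(1/5) = 1/25.
Multiplying each by its prior: 1/4 · 16/25 = 4/25, 1/4 · 9/25 = 9/100, 1/4 · 4/25 = 1/25, 1/4 · 1/25 = 1/100; these sum to 3/10.
The posterior is then P(r = 1 | data) = 8/15, P(r = 2 | data) = 3/10, P(r = 3 | data) = 2/15, P(r = 4 | data) = 1/30.
The predictive probability is P(green next | data) = (1/5)(8/15) + (2/5)(3/10) + (3/5)(2/15) + (4/5)(1/30) = 1/3.

0.333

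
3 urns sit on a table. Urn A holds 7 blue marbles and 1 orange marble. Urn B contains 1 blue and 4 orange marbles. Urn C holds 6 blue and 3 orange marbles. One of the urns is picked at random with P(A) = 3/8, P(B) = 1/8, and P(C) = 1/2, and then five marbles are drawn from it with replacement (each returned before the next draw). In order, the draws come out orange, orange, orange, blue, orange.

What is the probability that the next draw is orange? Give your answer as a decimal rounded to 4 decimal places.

Compute the likelihood of the observed sequence for each case: P(data | urn A) = (1/8)(1/8)(1/8)(7/8)(1/8) = 0.00021362; P(data | urn B) = (4/5)(4/5)(4/5)(1/5)(4/5) = 0.08192; P(data | urn C) = (3/9)(3/9)(3/9)(6/9)(3/9) = 0.0082305.
The prior-weighted likelihoods are 3/8 · 0.00021362 = 8.0109e-05, 1/8 · 0.08192 = 0.01024, 1/2 · 0.0082305 = 0.0041152; summing to 0.014435.
Dividing through by the total gives posterior P(urn A | data) = 0.0055495, P(urn B | data) = 0.70937, P(urn C | data) = 0.28508.
Averaging over the posterior, P(orange next | data) = (1/8)(0.0055495) + (4/5)(0.70937) + (1/3)(0.28508) = 0.66322.

0.6632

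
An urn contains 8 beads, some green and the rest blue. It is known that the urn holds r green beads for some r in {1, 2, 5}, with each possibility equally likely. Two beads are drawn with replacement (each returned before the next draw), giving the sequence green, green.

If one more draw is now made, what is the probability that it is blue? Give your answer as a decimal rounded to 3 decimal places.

For each hypothesis, P(data | H) works out to: P(data | r = 1) = (1/8)(1/8) = 1/64; P(data | r = 2) = (2/8)(2/8) = 1/16; P(data | r = 5) = (5/8)(5/8) = 25/64.
The prior-weighted likelihoods are 1/3 · 1/64 = 1/192, 1/3 · 1/16 = 1/48, 1/3 · 25/64 = 25/192; summing to 5/32.
Normalising, the posterior is P(r = 1 | data) = 1/30, P(r = 2 | data) = 2/15, P(r = 5 | data) = 5/6.
So P(blue next | data) = Σ P(blue next | H) P(H | data) = (7/8)(1/30) + (3/4)(2/15) + (3/8)(5/6) = 53/120.

0.442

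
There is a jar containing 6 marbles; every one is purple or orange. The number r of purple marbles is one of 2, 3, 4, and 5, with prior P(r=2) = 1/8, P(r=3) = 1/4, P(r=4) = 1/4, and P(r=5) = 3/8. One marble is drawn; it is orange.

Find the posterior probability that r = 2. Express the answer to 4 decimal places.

For each hypothesis, P(data | H) works out to: P(data | r = 2) = (4/6) = 2/3; P(data | r = 3) = (3/6) = 1/2; P(data | r = 4) = (2/6) = 1/3; P(data | r = 5) = (1/6) = 1/6.
Multiplying each by its prior: 1/8 · 2/3 = 1/12, 1/4 · 1/2 = 1/8, 1/4 · 1/3 = 1/12, 3/8 · 1/6 = 1/16; summing to 17/48.
Therefore the posterior P(r = 2 | data) = (1/12) / (17/48) = 4/17.

0.2353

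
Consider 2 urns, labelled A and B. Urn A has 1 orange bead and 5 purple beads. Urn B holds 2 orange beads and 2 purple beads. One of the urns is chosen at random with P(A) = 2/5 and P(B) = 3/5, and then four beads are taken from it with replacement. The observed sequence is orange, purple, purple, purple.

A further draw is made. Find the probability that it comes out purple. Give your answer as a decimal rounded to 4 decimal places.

0.6690

Compute the likelihood of the observed sequence for each case: P(data | urn A) = (1/6)(5/6)(5/6)(5/6) = 0.096451; P(data | urn B) = (2/4)(2/4)(2/4)(2/4) = 0.0625.
Weighting by the prior gives 2/5 · 0.096451 = 0.03858, 3/5 · 0.0625 = 0.0375; with total 0.07608.
The posterior is then P(urn A | data) = 0.5071, P(urn B | data) = 0.4929.
Averaging over the posterior, P(purple next | data) = (5/6)(0.5071) + (1/2)(0.4929) = 0.66903.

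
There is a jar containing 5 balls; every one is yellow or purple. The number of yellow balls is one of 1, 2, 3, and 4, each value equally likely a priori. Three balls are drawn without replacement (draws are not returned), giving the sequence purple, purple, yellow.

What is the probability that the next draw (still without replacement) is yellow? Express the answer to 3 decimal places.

Compute the likelihood of the observed sequence for each case: P(data | r = 1) = (4/5)(3/4)(1/3) = 1/5; P(data | r = 2) = (3/5)(2/4)(2/3) = 1/5; P(data | r = 3) = (2/5)(1/4)(3/3) = 1/10; P(data | r = 4) = (1/5)(0/4) = 0.
Multiplying each by its prior: 1/4 · 1/5 = 1/20, 1/4 · 1/5 = 1/20, 1/4 · 1/10 = 1/40, 1/4 · 0 = 0; with total 1/8.
Normalising, the posterior is P(r = 1 | data) = 2/5, P(r = 2 | data) = 2/5, P(r = 3 | data) = 1/5, P(r = 4 | data) = 0.
So P(yellow next | data) = Σ P(yellow next | H) P(H | data) = (0)(2/5) + (1/2)(2/5) + (1)(1/5) = 2/5.

0.400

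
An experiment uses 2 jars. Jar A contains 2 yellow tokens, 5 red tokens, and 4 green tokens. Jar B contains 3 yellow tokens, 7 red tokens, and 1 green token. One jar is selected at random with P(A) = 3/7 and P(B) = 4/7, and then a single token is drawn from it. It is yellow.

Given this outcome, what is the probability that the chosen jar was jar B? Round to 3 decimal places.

0.667

Under each hypothesis, the probability of this draw is: P(data | jar A) = (2/11) = 2/11; P(data | jar B) = (3/11) = 3/11.
Weighting by the prior gives 3/7 · 2/11 = 6/77, 4/7 · 3/11 = 12/77; summing to 18/77.
By Bayes' rule, P(jar B | data) = (12/77) / (18/77) = 2/3.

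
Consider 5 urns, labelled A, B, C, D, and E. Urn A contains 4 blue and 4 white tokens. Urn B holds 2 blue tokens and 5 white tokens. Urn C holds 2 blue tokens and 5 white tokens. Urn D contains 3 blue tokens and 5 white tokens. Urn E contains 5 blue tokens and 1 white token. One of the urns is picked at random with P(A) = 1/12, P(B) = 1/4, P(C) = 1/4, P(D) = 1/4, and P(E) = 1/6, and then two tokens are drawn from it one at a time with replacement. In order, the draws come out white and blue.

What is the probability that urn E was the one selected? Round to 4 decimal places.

Under each hypothesis, the probability of the observed sequence is: P(data | urn A) = (4/8)(4/8) = 0.25; P(data | urn B) = (5/7)(2/7) = 0.20408; P(data | urn C) = (5/7)(2/7) = 0.20408; P(data | urn D) = (5/8)(3/8) = 0.23438; P(data | urn E) = (1/6)(5/6) = 0.13889.
Multiplying each by its prior: 1/12 · 0.25 = 0.020833, 1/4 · 0.20408 = 0.05102, 1/4 · 0.20408 = 0.05102, 1/4 · 0.23438 = 0.058594, 1/6 · 0.13889 = 0.023148; these sum to 0.20462.
Therefore the posterior P(urn E | data) = (0.023148) / (0.20462) = 0.11313.

0.1131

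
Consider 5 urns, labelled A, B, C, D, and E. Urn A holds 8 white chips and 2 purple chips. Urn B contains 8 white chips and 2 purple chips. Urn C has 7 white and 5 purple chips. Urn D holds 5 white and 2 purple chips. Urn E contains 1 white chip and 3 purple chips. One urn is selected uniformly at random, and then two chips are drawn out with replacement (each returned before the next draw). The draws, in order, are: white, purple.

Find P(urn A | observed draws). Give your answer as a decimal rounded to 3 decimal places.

The likelihood of the observed sequence under each hypothesis: P(data | urn A) = (8/10)(2/10) = 0.16; P(data | urn B) = (8/10)(2/10) = 0.16; P(data | urn C) = (7/12)(5/12) = 0.24306; P(data | urn D) = (5/7)(2/7) = 0.20408; P(data | urn E) = (1/4)(3/4) = 0.1875.
Weighting by the prior gives 1/5 · 0.16 = 0.032, 1/5 · 0.16 = 0.032, 1/5 · 0.24306 = 0.048611, 1/5 · 0.20408 = 0.040816, 1/5 · 0.1875 = 0.0375; with total 0.19093.
Hence P(urn A | data) = (0.032) / (0.19093) = 0.1676.

0.168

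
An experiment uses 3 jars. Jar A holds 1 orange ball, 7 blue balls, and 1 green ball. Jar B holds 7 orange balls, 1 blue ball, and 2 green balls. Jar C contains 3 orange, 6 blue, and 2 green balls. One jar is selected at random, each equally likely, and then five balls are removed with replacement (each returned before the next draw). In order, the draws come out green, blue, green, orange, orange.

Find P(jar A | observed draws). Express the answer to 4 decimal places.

For each hypothesis, P(data | H) works out to: P(data | jar A) = (1/9)(7/9)(1/9)(1/9)(1/9) = 0.00011855; P(data | jar B) = (2/10)(1/10)(2/10)(7/10)(7/10) = 0.00196; P(data | jar C) = (2/11)(6/11)(2/11)(3/11)(3/11) = 0.0013412.
Weighting by the prior gives 1/3 · 0.00011855 = 3.9515e-05, 1/3 · 0.00196 = 0.00065333, 1/3 · 0.0013412 = 0.00044706; with total 0.0011399.
Therefore the posterior P(jar A | data) = (3.9515e-05) / (0.0011399) = 0.034665.

0.0347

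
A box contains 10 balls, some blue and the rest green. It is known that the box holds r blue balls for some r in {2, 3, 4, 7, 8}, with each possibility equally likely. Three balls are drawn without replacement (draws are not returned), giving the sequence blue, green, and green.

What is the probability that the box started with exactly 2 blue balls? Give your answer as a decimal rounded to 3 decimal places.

0.269

Under each hypothesis, the probability of the observed sequence is: P(data | r = 2) = (2/10)(8/9)(7/8) = 7/45; P(data | r = 3) = (3/10)(7/9)(6/8) = 7/40; P(data | r = 4) = (4/10)(6/9)(5/8) = 1/6; P(data | r = 7) = (7/10)(3/9)(2/8) = 7/120; P(data | r = 8) = (8/10)(2/9)(1/8) = 1/45.
Multiplying each by its prior: 1/5 · 7/45 = 7/225, 1/5 · 7/40 = 7/200, 1/5 · 1/6 = 1/30, 1/5 · 7/120 = 7/600, 1/5 · 1/45 = 1/225; with total 26/225.
So P(r = 2 | data) = (7/225) / (26/225) = 7/26.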